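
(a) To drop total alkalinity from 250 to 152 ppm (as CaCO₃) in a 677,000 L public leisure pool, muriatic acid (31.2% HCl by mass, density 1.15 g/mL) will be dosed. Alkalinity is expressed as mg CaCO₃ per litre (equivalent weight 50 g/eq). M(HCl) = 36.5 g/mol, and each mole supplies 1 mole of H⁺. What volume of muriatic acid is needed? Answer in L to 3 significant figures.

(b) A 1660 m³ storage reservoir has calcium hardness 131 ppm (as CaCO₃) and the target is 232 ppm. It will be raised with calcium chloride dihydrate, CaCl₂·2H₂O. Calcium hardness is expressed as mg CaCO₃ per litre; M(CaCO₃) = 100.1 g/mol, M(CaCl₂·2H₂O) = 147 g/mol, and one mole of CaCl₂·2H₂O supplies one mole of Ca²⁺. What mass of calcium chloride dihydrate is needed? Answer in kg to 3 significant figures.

(a) 135 L; (b) 246 kg

(a) Alkalinity to neutralize: (250 − 152) = 98 mg/L as CaCO₃ × 677,000 L = 66,350 g as CaCO₃.
(a) Equivalents of H⁺ required: 66,350 ÷ 50 g/eq = 1327 eq = 1327 mol HCl.
(a) Mass of HCl: 1327 × 36.5 = 48,430 g.
(a) Mass of 31.2% solution: 48,430 / 0.312 = 155,200 g.
(a) Volume: 155,200 g ÷ 1.15 g/mL = 135,000 mL.

(b) Volume: 1660 m³ = 1,660,000 L.
(b) Hardness to add: (232 − 131) = 101 mg/L as CaCO₃ × 1,660,000 L = 167,700 g as CaCO₃.
(b) Moles of Ca²⁺ (1 mol Ca²⁺ ≡ 1 mol CaCO₃): 167,700 / 100.1 g/mol = 1675 mol.
(b) Mass of CaCl₂·2H₂O: 1675 × 147 = 246,200 g.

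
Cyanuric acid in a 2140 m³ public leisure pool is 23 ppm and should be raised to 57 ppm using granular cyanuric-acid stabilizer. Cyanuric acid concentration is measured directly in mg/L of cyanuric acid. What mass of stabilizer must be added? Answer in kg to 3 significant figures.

72.8 kg

Volume: 2140 m³ = 2,140,000 L.
CYA to add: (57 − 23) = 34 mg/L × 2,140,000 L = 72,760 g cyanuric acid.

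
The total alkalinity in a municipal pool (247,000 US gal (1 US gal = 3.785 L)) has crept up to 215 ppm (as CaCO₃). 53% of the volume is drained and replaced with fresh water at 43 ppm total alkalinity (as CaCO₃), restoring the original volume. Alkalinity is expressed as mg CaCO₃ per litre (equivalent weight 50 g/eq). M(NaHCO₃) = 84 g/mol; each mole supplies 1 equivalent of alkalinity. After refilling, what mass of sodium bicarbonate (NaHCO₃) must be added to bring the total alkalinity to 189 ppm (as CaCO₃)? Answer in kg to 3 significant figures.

Volume: 247,000 US gal × 3.785 L/gal = 934,895 L.
After draining 53% and refilling: 215 × 0.47 + 43 × 0.53 = 123.84 ppm.
Deficit to target: 189 − 123.84 = 65.16 mg/L.
As CaCO₃: 65.16 mg/L × 934,895 L = 60,920 g; ÷ 50 g/eq ÷ 1 = 1218 mol NaHCO₃.
Mass: 1218 × 84 = 102,300 g.

102 kg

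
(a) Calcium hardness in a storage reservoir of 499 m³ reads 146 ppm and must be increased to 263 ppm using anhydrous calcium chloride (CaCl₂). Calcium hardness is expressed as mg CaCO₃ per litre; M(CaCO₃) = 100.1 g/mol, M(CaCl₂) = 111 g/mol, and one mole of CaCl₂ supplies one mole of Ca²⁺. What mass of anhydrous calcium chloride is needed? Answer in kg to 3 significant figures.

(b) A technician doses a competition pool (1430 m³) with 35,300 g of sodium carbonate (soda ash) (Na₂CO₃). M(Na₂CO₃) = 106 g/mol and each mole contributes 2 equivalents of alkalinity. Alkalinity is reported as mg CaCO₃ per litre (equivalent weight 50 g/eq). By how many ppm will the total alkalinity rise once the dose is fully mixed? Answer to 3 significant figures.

(a) 64.7 kg; (b) 23.3 ppm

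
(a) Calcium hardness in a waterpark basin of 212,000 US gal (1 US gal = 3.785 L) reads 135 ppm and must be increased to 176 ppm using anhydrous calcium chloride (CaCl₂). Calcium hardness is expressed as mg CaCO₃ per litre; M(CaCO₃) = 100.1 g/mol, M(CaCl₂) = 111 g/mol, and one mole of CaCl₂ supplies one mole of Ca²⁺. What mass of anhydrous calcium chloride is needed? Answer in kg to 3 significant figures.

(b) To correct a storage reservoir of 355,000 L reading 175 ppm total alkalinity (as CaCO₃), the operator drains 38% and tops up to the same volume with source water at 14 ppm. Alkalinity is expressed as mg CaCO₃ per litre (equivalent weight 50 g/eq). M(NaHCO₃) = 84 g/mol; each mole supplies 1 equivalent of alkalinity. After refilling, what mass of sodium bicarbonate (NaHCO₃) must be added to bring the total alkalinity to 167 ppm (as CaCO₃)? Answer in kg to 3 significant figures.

(a) 36.5 kg; (b) 31.7 kg

(a) Volume: 212,000 US gal × 3.785 L/gal = 802,420 L.
(a) Hardness to add: (176 − 135) = 41 mg/L as CaCO₃ × 802,420 L = 32,900 g as CaCO₃.
(a) Moles of Ca²⁺ (1 mol Ca²⁺ ≡ 1 mol CaCO₃): 32,900 / 100.1 g/mol = 328.7 mol.
(a) Mass of CaCl₂: 328.7 × 111 = 36,480 g.

(b) After draining 38% and refilling: 175 × 0.62 + 14 × 0.38 = 113.82 ppm.
(b) Deficit to target: 167 − 113.82 = 53.18 mg/L.
(b) As CaCO₃: 53.18 mg/L × 355,000 L = 18,880 g; ÷ 50 g/eq ÷ 1 = 377.6 mol NaHCO₃.
(b) Mass: 377.6 × 84 = 31,720 g.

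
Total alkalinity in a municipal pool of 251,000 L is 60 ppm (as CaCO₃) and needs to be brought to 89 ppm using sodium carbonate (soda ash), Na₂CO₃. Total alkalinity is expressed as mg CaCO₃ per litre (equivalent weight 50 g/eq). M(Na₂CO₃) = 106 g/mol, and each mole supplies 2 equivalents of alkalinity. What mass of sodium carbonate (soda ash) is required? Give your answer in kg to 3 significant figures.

Alkalinity to add: (89 − 60) = 29 mg/L as CaCO₃ × 251,000 L = 7279 g as CaCO₃.
Equivalents: 7279 g ÷ 50 g/eq = 145.6 eq.
Each mole of Na₂CO₃ supplies 2 eq, so 145.6 / 2 = 72.79 mol.
Mass: 72.79 mol × 106 g/mol = 7716 g.

7.72 kg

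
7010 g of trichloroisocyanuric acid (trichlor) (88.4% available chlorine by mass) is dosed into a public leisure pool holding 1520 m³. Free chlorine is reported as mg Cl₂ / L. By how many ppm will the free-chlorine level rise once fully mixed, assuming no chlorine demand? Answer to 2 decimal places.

Volume: 1520 m³ = 1,520,000 L.
Available chlorine delivered: 7010 g × 0.884 = 6197 g as Cl₂.
Concentration rise: 6197 g / 1,520,000 L = 4.077 mg/L = 4.08 ppm.

4.08 ppm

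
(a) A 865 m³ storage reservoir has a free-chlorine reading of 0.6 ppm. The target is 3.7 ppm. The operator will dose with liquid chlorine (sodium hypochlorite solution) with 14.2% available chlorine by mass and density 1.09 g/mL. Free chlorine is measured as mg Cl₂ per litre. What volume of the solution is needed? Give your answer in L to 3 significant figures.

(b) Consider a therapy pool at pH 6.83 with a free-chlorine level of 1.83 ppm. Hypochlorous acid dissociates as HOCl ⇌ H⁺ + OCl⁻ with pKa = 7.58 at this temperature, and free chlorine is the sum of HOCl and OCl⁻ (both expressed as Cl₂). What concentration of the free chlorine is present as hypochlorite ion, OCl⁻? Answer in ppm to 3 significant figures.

(a) 17.3 L; (b) 0.276 ppm

(a) Volume: 865 m³ = 865,000 L.
(a) Chlorine deficit: 3.7 − 0.6 = 3.1 ppm = 3.1 mg/L as Cl₂.
(a) Cl₂ equivalent needed: 3.1 mg/L × 865,000 L = 2,682,000 mg = 2682 g.
(a) Product at 14.2% available chlorine: 2682 / 0.142 = 18,880 g.
(a) Volume at density 1.09 g/mL: 18,880 g ÷ 1.09 g/mL = 17,320 mL.

(b) [OCl⁻]/[HOCl] = 10^(pH − pKa) = 10^(6.83 − 7.58) = 10^-0.75 = 0.1778.
(b) Fraction as HOCl = 1 / (1 + 0.1778) = 0.849.
(b) OCl⁻ = (1 − 0.849) × 1.83 ppm = 0.2763 ppm.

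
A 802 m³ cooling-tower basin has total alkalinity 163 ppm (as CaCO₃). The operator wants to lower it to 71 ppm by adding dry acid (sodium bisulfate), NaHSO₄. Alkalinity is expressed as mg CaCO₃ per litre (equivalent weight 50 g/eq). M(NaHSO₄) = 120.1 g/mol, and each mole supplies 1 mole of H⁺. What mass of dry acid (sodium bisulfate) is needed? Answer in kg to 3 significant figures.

177 kg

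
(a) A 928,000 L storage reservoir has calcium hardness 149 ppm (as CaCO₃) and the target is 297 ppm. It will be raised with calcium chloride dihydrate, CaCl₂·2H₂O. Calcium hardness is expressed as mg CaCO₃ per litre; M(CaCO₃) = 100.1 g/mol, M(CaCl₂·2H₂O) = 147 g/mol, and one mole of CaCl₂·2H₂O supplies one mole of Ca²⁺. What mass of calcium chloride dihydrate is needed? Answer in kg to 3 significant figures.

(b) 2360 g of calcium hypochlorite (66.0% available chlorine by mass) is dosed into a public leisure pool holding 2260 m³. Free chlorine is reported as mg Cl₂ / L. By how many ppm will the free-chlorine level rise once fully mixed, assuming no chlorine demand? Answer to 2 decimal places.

(a) Hardness to add: (297 − 149) = 148 mg/L as CaCO₃ × 928,000 L = 137,300 g as CaCO₃.
(a) Moles of Ca²⁺ (1 mol Ca²⁺ ≡ 1 mol CaCO₃): 137,300 / 100.1 g/mol = 1372 mol.
(a) Mass of CaCl₂·2H₂O: 1372 × 147 = 201,700 g.

(b) Volume: 2260 m³ = 2,260,000 L.
(b) Available chlorine delivered: 2360 g × 0.66 = 1558 g as Cl₂.
(b) Concentration rise: 1558 g / 2,260,000 L = 0.6892 mg/L = 0.69 ppm.

(a) 202 kg; (b) 0.69 ppm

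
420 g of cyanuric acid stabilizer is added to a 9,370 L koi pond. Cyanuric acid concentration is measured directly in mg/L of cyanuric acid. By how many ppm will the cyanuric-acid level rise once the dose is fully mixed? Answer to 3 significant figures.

Rise: 420 g / 9,370 L × 1000 = 44.82 mg/L.

44.8 ppm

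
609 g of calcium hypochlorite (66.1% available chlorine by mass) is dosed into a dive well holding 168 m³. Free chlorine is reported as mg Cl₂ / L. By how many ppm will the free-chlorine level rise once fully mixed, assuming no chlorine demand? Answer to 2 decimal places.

2.40 ppm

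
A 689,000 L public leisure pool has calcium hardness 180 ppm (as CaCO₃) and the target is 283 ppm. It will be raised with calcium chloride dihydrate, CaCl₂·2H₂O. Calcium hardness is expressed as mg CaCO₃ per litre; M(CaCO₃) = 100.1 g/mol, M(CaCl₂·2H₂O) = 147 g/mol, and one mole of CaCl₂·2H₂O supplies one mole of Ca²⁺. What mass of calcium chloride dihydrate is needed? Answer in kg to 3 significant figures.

104 kg

Hardness to add: (283 − 180) = 103 mg/L as CaCO₃ × 689,000 L = 70,970 g as CaCO₃.
Moles of Ca²⁺ (1 mol Ca²⁺ ≡ 1 mol CaCO₃): 70,970 / 100.1 g/mol = 709 mol.
Mass of CaCl₂·2H₂O: 709 × 147 = 104,200 g.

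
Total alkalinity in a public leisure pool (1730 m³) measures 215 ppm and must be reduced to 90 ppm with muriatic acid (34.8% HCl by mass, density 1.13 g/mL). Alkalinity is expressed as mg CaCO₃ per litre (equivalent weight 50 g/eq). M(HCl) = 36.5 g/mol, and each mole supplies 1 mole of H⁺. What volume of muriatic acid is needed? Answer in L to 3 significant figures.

Volume: 1730 m³ = 1,730,000 L.
Alkalinity to neutralize: (215 − 90) = 125 mg/L as CaCO₃ × 1,730,000 L = 216,200 g as CaCO₃.
Equivalents of H⁺ required: 216,200 ÷ 50 g/eq = 4325 eq = 4325 mol HCl.
Mass of HCl: 4325 × 36.5 = 157,900 g.
Mass of 34.8% solution: 157,900 / 0.348 = 453,600 g.
Volume: 453,600 g ÷ 1.13 g/mL = 401,400 mL.

401 L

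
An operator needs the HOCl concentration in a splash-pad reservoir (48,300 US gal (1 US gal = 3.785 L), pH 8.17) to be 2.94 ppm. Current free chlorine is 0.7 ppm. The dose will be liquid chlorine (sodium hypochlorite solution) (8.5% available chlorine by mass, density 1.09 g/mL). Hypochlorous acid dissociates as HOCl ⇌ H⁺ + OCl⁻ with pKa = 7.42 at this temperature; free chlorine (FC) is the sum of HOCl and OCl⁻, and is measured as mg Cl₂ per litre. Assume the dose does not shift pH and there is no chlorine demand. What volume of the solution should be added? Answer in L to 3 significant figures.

37.0 L

Volume: 48,300 US gal × 3.785 L/gal = 182,816 L.
[OCl⁻]/[HOCl] = 10^(pH − pKa) = 10^(8.17 − 7.42) = 5.623; fraction as HOCl = 1/(1 + 5.623) = 0.151.
Free chlorine required for 2.94 ppm HOCl: 2.94 / 0.151 = 19.47 ppm.
FC to add: 19.47 − 0.7 = 18.77 mg/L as Cl₂.
Cl₂ equivalent: 18.77 mg/L × 182,816 L = 3432 g.
Product at 8.5% available Cl: 3432 / 0.085 = 40,380 g.
Volume: 40,380 g ÷ 1.09 g/mL = 37,040 mL.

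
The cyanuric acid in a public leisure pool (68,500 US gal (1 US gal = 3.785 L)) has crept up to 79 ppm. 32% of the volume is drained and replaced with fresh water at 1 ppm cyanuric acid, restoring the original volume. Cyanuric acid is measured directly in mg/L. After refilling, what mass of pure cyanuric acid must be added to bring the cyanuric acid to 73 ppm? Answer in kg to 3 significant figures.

4.92 kg

Volume: 68,500 US gal × 3.785 L/gal = 259,272 L.
After draining 32% and refilling: 79 × 0.68 + 1 × 0.32 = 54.04 ppm.
Deficit to target: 73 − 54.04 = 18.96 mg/L.
Mass: 18.96 mg/L × 259,272 L = 4916 g cyanuric acid.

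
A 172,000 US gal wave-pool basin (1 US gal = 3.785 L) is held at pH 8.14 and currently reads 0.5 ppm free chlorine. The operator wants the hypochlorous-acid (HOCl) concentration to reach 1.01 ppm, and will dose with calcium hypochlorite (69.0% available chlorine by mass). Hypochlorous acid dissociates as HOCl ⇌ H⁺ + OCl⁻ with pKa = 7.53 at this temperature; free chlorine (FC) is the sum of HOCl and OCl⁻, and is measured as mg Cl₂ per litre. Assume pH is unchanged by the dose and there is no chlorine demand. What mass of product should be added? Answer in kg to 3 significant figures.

4.36 kg

Volume: 172,000 US gal × 3.785 L/gal = 651,020 L.
[OCl⁻]/[HOCl] = 10^(pH − pKa) = 10^(8.14 − 7.53) = 4.074; fraction as HOCl = 1/(1 + 4.074) = 0.1971.
Free chlorine required for 1.01 ppm HOCl: 1.01 / 0.1971 = 5.125 ppm.
FC to add: 5.125 − 0.5 = 4.625 mg/L as Cl₂.
Cl₂ equivalent: 4.625 mg/L × 651,020 L = 3011 g.
Product at 69.0% available Cl: 3011 / 0.69 = 4363 g.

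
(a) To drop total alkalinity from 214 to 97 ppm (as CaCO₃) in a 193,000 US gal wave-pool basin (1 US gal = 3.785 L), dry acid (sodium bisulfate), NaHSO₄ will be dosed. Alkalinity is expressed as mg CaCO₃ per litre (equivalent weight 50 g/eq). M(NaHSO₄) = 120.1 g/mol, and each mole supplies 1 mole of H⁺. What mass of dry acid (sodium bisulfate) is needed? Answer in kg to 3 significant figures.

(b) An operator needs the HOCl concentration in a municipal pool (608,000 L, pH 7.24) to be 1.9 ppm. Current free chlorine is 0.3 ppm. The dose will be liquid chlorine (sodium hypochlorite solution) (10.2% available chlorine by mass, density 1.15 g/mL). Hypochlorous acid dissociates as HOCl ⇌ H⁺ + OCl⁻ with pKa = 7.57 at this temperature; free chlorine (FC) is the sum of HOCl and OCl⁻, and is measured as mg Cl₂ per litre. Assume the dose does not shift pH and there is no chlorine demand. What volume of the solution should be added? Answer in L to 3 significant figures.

(a) 205 kg; (b) 12.9 L

(a) Volume: 193,000 US gal × 3.785 L/gal = 730,505 L.
(a) Alkalinity to neutralize: (214 − 97) = 117 mg/L as CaCO₃ × 730,505 L = 85,470 g as CaCO₃.
(a) Equivalents of H⁺ required: 85,470 ÷ 50 g/eq = 1709 eq = 1709 mol NaHSO₄.
(a) Mass of NaHSO₄: 1709 × 120.1 = 205,300 g.

(b) [OCl⁻]/[HOCl] = 10^(pH − pKa) = 10^(7.24 − 7.57) = 0.4677; fraction as HOCl = 1/(1 + 0.4677) = 0.6813.
(b) Free chlorine required for 1.9 ppm HOCl: 1.9 / 0.6813 = 2.789 ppm.
(b) FC to add: 2.789 − 0.3 = 2.489 mg/L as Cl₂.
(b) Cl₂ equivalent: 2.489 mg/L × 608,000 L = 1513 g.
(b) Product at 10.2% available Cl: 1513 / 0.102 = 14,830 g.
(b) Volume: 14,830 g ÷ 1.15 g/mL = 12,900 mL.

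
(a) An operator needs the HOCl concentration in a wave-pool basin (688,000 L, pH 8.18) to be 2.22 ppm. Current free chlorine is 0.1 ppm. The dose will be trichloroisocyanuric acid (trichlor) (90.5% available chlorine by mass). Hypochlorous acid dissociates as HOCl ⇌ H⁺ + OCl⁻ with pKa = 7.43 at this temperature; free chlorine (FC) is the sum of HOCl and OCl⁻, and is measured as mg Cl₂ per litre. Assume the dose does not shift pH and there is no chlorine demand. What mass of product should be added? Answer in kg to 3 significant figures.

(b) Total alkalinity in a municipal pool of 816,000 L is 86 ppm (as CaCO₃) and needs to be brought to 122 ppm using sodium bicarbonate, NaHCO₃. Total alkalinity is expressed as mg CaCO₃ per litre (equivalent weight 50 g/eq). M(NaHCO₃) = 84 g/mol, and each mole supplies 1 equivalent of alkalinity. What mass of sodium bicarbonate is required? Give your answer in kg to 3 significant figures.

(a) [OCl⁻]/[HOCl] = 10^(pH − pKa) = 10^(8.18 − 7.43) = 5.623; fraction as HOCl = 1/(1 + 5.623) = 0.151.
(a) Free chlorine required for 2.22 ppm HOCl: 2.22 / 0.151 = 14.7 ppm.
(a) FC to add: 14.7 − 0.1 = 14.6 mg/L as Cl₂.
(a) Cl₂ equivalent: 14.6 mg/L × 688,000 L = 10,050 g.
(a) Product at 90.5% available Cl: 10,050 / 0.905 = 11,100 g.

(b) Alkalinity to add: (122 − 86) = 36 mg/L as CaCO₃ × 816,000 L = 29,380 g as CaCO₃.
(b) Equivalents: 29,380 g ÷ 50 g/eq = 587.5 eq.
(b) NaHCO₃ supplies 1 eq per mole → 587.5 mol.
(b) Mass: 587.5 mol × 84 g/mol = 49,350 g.

(a) 11.1 kg; (b) 49.4 kg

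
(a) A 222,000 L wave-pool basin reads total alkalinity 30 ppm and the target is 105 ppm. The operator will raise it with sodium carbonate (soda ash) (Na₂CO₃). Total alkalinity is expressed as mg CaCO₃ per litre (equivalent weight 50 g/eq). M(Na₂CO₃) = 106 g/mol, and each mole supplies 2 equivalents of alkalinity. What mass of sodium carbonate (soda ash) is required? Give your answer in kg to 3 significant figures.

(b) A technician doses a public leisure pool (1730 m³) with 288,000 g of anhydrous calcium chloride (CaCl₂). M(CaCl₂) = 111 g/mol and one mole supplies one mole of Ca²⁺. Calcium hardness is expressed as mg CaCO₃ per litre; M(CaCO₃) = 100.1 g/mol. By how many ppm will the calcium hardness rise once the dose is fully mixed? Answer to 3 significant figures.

(a) 17.6 kg; (b) 150 ppm

(a) Alkalinity to add: (105 − 30) = 75 mg/L as CaCO₃ × 222,000 L = 16,650 g as CaCO₃.
(a) Equivalents: 16,650 g ÷ 50 g/eq = 333 eq.
(a) Each mole of Na₂CO₃ supplies 2 eq, so 333 / 2 = 166.5 mol.
(a) Mass: 166.5 mol × 106 g/mol = 17,650 g.

(b) Volume: 1730 m³ = 1,730,000 L.
(b) Moles of Ca²⁺: 288,000 g ÷ 111 g/mol = 2595 mol.
(b) As CaCO₃: 2595 mol × 100.1 g/mol = 259,700 g.
(b) Rise: 259,700 g / 1,730,000 L × 1000 = 150.1 mg/L.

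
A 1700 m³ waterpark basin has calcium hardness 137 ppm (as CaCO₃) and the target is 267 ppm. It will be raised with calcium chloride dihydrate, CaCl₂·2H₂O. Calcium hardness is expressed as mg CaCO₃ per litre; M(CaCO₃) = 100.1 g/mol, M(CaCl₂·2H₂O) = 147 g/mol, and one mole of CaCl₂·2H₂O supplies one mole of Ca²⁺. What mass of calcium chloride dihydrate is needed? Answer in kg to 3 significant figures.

Volume: 1700 m³ = 1,700,000 L.
Hardness to add: (267 − 137) = 130 mg/L as CaCO₃ × 1,700,000 L = 221,000 g as CaCO₃.
Moles of Ca²⁺ (1 mol Ca²⁺ ≡ 1 mol CaCO₃): 221,000 / 100.1 g/mol = 2208 mol.
Mass of CaCl₂·2H₂O: 2208 × 147 = 324,500 g.

325 kg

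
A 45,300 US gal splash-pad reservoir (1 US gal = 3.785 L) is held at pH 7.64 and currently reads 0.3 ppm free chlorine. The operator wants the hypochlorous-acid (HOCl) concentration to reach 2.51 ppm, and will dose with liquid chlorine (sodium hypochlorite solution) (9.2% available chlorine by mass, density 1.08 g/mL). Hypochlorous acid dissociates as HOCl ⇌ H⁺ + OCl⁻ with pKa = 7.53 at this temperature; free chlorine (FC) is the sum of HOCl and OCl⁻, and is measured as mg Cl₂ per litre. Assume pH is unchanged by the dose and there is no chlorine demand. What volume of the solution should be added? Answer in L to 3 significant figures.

9.39 L

Volume: 45,300 US gal × 3.785 L/gal = 171,460 L.
[OCl⁻]/[HOCl] = 10^(pH − pKa) = 10^(7.64 − 7.53) = 1.288; fraction as HOCl = 1/(1 + 1.288) = 0.437.
Free chlorine required for 2.51 ppm HOCl: 2.51 / 0.437 = 5.744 ppm.
FC to add: 5.744 − 0.3 = 5.444 mg/L as Cl₂.
Cl₂ equivalent: 5.444 mg/L × 171,460 L = 933.3 g.
Product at 9.2% available Cl: 933.3 / 0.092 = 10,150 g.
Volume: 10,150 g ÷ 1.08 g/mL = 9394 mL.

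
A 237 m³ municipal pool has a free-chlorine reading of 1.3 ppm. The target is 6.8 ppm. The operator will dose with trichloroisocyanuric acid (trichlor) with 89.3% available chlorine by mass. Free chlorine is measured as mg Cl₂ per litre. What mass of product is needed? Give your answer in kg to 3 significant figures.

1.46 kg

Volume: 237 m³ = 237,000 L.
Chlorine deficit: 6.8 − 1.3 = 5.5 ppm = 5.5 mg/L as Cl₂.
Cl₂ equivalent needed: 5.5 mg/L × 237,000 L = 1,304,000 mg = 1304 g.
Product at 89.3% available chlorine: 1304 / 0.893 = 1460 g.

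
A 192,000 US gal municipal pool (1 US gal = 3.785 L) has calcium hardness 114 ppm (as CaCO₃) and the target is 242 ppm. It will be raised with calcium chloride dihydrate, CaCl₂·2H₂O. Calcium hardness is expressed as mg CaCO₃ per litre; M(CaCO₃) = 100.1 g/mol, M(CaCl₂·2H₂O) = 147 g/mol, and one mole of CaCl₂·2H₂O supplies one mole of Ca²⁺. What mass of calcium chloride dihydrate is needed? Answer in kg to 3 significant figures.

137 kg

Volume: 192,000 US gal × 3.785 L/gal = 726,720 L.
Hardness to add: (242 − 114) = 128 mg/L as CaCO₃ × 726,720 L = 93,020 g as CaCO₃.
Moles of Ca²⁺ (1 mol Ca²⁺ ≡ 1 mol CaCO₃): 93,020 / 100.1 g/mol = 929.3 mol.
Mass of CaCl₂·2H₂O: 929.3 × 147 = 136,600 g.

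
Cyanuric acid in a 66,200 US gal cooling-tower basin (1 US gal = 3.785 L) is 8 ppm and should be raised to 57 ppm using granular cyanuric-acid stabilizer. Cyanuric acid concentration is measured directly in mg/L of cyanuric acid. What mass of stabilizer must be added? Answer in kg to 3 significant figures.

12.3 kg

Volume: 66,200 US gal × 3.785 L/gal = 250,567 L.
CYA to add: (57 − 8) = 49 mg/L × 250,567 L = 12,280 g cyanuric acid.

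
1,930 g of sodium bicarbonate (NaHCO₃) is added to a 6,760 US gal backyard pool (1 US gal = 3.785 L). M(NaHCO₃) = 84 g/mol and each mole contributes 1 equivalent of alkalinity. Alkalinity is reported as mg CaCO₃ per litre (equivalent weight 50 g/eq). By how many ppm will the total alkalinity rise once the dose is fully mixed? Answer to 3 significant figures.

Volume: 6,760 US gal × 3.785 L/gal = 25,587 L.
Moles of NaHCO₃: 1,930 g ÷ 84 g/mol = 22.98 mol → 22.98 eq of alkalinity.
As CaCO₃: 22.98 eq × 50 g/eq = 1149 g.
Rise: 1149 g / 25,587 L × 1000 = 44.9 mg/L.

44.9 ppm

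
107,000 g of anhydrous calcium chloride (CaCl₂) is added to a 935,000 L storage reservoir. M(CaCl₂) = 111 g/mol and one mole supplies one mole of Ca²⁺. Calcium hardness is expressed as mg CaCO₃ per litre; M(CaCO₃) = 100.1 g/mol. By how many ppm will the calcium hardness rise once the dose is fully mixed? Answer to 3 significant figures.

103 ppm

Moles of Ca²⁺: 107,000 g ÷ 111 g/mol = 964 mol.
As CaCO₃: 964 mol × 100.1 g/mol = 96,490 g.
Rise: 96,490 g / 935,000 L × 1000 = 103.2 mg/L.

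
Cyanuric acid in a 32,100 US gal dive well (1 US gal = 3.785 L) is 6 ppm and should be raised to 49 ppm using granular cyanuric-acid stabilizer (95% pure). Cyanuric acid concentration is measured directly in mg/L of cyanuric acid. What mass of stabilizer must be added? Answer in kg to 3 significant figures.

5.50 kg

Volume: 32,100 US gal × 3.785 L/gal = 121,498 L.
CYA to add: (49 − 6) = 43 mg/L × 121,498 L = 5224 g cyanuric acid.
At 95% purity: 5224 / 0.95 = 5499 g product.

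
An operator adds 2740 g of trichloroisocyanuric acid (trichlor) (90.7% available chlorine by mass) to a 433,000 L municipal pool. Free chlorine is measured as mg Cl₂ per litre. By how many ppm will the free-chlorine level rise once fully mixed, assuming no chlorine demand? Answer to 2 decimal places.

Available chlorine delivered: 2740 g × 0.907 = 2485 g as Cl₂.
Concentration rise: 2485 g / 433,000 L = 5.739 mg/L = 5.74 ppm.

5.74 ppm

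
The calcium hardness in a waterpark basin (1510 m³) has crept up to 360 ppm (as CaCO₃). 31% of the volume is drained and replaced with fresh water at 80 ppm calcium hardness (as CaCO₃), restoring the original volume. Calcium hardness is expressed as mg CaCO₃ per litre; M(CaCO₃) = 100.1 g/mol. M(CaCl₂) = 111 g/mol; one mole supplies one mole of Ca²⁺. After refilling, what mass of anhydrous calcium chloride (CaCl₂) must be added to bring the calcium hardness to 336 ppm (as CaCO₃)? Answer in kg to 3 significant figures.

105 kg

Volume: 1510 m³ = 1,510,000 L.
After draining 31% and refilling: 360 × 0.69 + 80 × 0.31 = 273.2 ppm.
Deficit to target: 336 − 273.2 = 62.8 mg/L.
As CaCO₃: 62.8 mg/L × 1,510,000 L = 94,830 g; ÷ 100.1 = 947.3 mol Ca²⁺.
Mass: 947.3 × 111 = 105,200 g.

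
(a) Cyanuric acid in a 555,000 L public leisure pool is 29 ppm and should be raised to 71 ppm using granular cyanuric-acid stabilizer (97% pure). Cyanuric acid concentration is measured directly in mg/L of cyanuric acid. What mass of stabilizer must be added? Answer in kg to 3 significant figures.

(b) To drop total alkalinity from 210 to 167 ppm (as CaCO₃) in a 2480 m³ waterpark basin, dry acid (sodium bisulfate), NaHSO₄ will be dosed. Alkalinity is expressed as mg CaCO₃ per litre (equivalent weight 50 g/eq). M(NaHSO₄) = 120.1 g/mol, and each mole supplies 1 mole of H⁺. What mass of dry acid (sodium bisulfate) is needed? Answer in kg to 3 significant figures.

(a) CYA to add: (71 − 29) = 42 mg/L × 555,000 L = 23,310 g cyanuric acid.
(a) At 97% purity: 23,310 / 0.97 = 24,030 g product.

(b) Volume: 2480 m³ = 2,480,000 L.
(b) Alkalinity to neutralize: (210 − 167) = 43 mg/L as CaCO₃ × 2,480,000 L = 106,600 g as CaCO₃.
(b) Equivalents of H⁺ required: 106,600 ÷ 50 g/eq = 2133 eq = 2133 mol NaHSO₄.
(b) Mass of NaHSO₄: 2133 × 120.1 = 256,100 g.

(a) 24.0 kg; (b) 256 kg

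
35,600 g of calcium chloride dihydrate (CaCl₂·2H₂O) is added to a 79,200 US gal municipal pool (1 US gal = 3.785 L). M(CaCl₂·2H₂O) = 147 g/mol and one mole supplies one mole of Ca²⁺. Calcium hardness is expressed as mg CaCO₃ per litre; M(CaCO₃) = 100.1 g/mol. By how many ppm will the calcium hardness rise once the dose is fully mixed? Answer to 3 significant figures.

80.9 ppm

Volume: 79,200 US gal × 3.785 L/gal = 299,772 L.
Moles of Ca²⁺: 35,600 g ÷ 147 g/mol = 242.2 mol.
As CaCO₃: 242.2 mol × 100.1 g/mol = 24,240 g.
Rise: 24,240 g / 299,772 L × 1000 = 80.87 mg/L.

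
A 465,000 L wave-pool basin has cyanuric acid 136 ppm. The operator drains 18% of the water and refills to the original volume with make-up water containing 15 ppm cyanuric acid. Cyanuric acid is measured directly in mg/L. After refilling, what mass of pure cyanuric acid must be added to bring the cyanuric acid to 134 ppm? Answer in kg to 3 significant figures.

9.20 kg

After draining 18% and refilling: 136 × 0.82 + 15 × 0.18 = 114.22 ppm.
Deficit to target: 134 − 114.22 = 19.78 mg/L.
Mass: 19.78 mg/L × 465,000 L = 9198 g cyanuric acid.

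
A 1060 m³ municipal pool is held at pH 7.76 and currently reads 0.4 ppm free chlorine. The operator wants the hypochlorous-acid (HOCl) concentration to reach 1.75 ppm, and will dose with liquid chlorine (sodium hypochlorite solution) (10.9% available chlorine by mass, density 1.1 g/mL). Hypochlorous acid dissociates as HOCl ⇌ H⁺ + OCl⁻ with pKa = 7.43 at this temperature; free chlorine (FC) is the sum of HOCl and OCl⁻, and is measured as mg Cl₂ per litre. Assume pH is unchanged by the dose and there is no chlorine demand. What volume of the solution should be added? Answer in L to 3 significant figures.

45.0 L

Volume: 1060 m³ = 1,060,000 L.
[OCl⁻]/[HOCl] = 10^(pH − pKa) = 10^(7.76 − 7.43) = 2.138; fraction as HOCl = 1/(1 + 2.138) = 0.3187.
Free chlorine required for 1.75 ppm HOCl: 1.75 / 0.3187 = 5.491 ppm.
FC to add: 5.491 − 0.4 = 5.091 mg/L as Cl₂.
Cl₂ equivalent: 5.091 mg/L × 1,060,000 L = 5397 g.
Product at 10.9% available Cl: 5397 / 0.109 = 49,510 g.
Volume: 49,510 g ÷ 1.1 g/mL = 45,010 mL.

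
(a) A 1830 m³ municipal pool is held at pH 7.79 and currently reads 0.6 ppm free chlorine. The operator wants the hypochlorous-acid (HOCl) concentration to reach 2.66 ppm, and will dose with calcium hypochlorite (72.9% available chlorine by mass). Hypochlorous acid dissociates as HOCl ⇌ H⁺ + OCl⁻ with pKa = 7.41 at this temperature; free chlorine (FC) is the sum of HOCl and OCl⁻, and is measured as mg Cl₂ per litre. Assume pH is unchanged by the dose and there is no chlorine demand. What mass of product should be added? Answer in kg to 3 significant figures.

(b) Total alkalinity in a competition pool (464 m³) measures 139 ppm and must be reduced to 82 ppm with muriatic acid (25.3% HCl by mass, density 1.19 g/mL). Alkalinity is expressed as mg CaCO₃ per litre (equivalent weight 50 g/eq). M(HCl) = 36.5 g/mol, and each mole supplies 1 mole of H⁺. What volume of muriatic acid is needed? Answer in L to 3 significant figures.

(a) Volume: 1830 m³ = 1,830,000 L.
(a) [OCl⁻]/[HOCl] = 10^(pH − pKa) = 10^(7.79 − 7.41) = 2.399; fraction as HOCl = 1/(1 + 2.399) = 0.2942.
(a) Free chlorine required for 2.66 ppm HOCl: 2.66 / 0.2942 = 9.041 ppm.
(a) FC to add: 9.041 − 0.6 = 8.441 mg/L as Cl₂.
(a) Cl₂ equivalent: 8.441 mg/L × 1,830,000 L = 15,450 g.
(a) Product at 72.9% available Cl: 15,450 / 0.729 = 21,190 g.

(b) Volume: 464 m³ = 464,000 L.
(b) Alkalinity to neutralize: (139 − 82) = 57 mg/L as CaCO₃ × 464,000 L = 26,450 g as CaCO₃.
(b) Equivalents of H⁺ required: 26,450 ÷ 50 g/eq = 529 eq = 529 mol HCl.
(b) Mass of HCl: 529 × 36.5 = 19,310 g.
(b) Mass of 25.3% solution: 19,310 / 0.253 = 76,310 g.
(b) Volume: 76,310 g ÷ 1.19 g/mL = 64,130 mL.

(a) 21.2 kg; (b) 64.1 L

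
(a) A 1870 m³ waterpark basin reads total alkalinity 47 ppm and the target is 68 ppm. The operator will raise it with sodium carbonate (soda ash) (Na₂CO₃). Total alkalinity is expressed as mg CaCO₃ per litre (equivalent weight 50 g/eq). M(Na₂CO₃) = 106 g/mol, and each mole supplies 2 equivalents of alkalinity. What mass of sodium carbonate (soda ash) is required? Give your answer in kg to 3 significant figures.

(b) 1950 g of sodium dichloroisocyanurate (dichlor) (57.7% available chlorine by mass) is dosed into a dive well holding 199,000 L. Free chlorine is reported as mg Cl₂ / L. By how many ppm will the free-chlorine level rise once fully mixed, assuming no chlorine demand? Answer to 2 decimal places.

(a) Volume: 1870 m³ = 1,870,000 L.
(a) Alkalinity to add: (68 − 47) = 21 mg/L as CaCO₃ × 1,870,000 L = 39,270 g as CaCO₃.
(a) Equivalents: 39,270 g ÷ 50 g/eq = 785.4 eq.
(a) Each mole of Na₂CO₃ supplies 2 eq, so 785.4 / 2 = 392.7 mol.
(a) Mass: 392.7 mol × 106 g/mol = 41,630 g.

(b) Available chlorine delivered: 1950 g × 0.577 = 1125 g as Cl₂.
(b) Concentration rise: 1125 g / 199,000 L = 5.654 mg/L = 5.65 ppm.

(a) 41.6 kg; (b) 5.65 ppm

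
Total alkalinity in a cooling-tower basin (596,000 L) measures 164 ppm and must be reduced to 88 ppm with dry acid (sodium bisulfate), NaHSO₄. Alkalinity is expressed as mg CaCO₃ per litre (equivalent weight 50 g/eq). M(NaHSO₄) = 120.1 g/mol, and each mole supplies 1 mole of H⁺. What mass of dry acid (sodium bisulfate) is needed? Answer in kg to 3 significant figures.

Alkalinity to neutralize: (164 − 88) = 76 mg/L as CaCO₃ × 596,000 L = 45,300 g as CaCO₃.
Equivalents of H⁺ required: 45,300 ÷ 50 g/eq = 905.9 eq = 905.9 mol NaHSO₄.
Mass of NaHSO₄: 905.9 × 120.1 = 108,800 g.

109 kg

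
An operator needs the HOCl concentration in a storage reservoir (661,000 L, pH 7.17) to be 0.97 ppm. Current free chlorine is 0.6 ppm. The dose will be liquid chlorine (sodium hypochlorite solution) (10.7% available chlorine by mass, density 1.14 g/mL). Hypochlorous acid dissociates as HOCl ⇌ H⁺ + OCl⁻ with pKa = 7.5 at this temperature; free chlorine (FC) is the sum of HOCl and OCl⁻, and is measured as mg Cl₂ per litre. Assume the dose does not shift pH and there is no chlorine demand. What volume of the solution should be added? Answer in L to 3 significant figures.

[OCl⁻]/[HOCl] = 10^(pH − pKa) = 10^(7.17 − 7.5) = 0.4677; fraction as HOCl = 1/(1 + 0.4677) = 0.6813.
Free chlorine required for 0.97 ppm HOCl: 0.97 / 0.6813 = 1.424 ppm.
FC to add: 1.424 − 0.6 = 0.8237 mg/L as Cl₂.
Cl₂ equivalent: 0.8237 mg/L × 661,000 L = 544.5 g.
Product at 10.7% available Cl: 544.5 / 0.107 = 5088 g.
Volume: 5088 g ÷ 1.14 g/mL = 4464 mL.

4.46 L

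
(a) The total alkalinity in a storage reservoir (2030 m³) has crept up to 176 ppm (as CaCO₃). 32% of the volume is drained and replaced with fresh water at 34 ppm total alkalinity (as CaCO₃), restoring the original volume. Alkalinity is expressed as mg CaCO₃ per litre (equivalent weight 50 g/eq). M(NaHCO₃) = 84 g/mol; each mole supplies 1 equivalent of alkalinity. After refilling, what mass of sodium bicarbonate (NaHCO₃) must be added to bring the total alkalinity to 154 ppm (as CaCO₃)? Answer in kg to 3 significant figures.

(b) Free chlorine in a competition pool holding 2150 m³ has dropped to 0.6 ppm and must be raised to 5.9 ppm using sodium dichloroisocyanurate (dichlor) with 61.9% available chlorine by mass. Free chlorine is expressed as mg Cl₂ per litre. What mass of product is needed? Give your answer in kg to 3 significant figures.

(a) 79.9 kg; (b) 18.4 kg

(a) Volume: 2030 m³ = 2,030,000 L.
(a) After draining 32% and refilling: 176 × 0.68 + 34 × 0.32 = 130.56 ppm.
(a) Deficit to target: 154 − 130.56 = 23.44 mg/L.
(a) As CaCO₃: 23.44 mg/L × 2,030,000 L = 47,580 g; ÷ 50 g/eq ÷ 1 = 951.7 mol NaHCO₃.
(a) Mass: 951.7 × 84 = 79,940 g.

(b) Volume: 2150 m³ = 2,150,000 L.
(b) Chlorine deficit: 5.9 − 0.6 = 5.3 ppm = 5.3 mg/L as Cl₂.
(b) Cl₂ equivalent needed: 5.3 mg/L × 2,150,000 L = 11,400,000 mg = 11,400 g.
(b) Product at 61.9% available chlorine: 11,400 / 0.619 = 18,410 g.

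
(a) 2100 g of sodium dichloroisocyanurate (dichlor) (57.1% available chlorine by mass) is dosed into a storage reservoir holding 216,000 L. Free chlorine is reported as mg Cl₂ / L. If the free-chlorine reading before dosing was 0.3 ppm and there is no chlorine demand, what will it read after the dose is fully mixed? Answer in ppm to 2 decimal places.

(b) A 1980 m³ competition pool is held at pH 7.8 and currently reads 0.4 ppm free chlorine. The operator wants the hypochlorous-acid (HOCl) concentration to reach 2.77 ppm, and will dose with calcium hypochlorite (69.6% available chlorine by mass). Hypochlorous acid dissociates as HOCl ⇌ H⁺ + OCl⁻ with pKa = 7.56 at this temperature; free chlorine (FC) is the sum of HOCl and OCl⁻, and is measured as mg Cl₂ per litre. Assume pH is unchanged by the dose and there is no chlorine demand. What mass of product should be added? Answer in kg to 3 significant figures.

(a) 5.85 ppm; (b) 20.4 kg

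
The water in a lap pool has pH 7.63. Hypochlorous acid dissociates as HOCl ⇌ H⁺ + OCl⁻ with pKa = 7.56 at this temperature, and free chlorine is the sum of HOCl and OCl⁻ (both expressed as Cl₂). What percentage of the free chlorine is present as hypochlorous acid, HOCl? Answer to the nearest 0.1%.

46.0%

[OCl⁻]/[HOCl] = 10^(pH − pKa) = 10^(7.63 − 7.56) = 10^0.07 = 1.175.
Fraction as HOCl = 1 / (1 + 1.175) = 0.4598.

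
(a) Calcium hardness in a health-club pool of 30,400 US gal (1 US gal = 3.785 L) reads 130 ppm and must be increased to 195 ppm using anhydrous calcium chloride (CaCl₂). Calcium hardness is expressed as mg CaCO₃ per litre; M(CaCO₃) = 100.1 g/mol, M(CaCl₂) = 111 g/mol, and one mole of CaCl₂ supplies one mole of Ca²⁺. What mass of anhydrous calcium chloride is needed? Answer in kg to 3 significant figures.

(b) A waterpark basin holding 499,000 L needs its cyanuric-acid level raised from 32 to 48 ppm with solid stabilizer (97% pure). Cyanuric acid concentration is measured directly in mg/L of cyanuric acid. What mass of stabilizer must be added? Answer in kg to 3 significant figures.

(a) Volume: 30,400 US gal × 3.785 L/gal = 115,064 L.
(a) Hardness to add: (195 − 130) = 65 mg/L as CaCO₃ × 115,064 L = 7479 g as CaCO₃.
(a) Moles of Ca²⁺ (1 mol Ca²⁺ ≡ 1 mol CaCO₃): 7479 / 100.1 g/mol = 74.72 mol.
(a) Mass of CaCl₂: 74.72 × 111 = 8294 g.

(b) CYA to add: (48 − 32) = 16 mg/L × 499,000 L = 7984 g cyanuric acid.
(b) At 97% purity: 7984 / 0.97 = 8231 g product.

(a) 8.29 kg; (b) 8.23 kg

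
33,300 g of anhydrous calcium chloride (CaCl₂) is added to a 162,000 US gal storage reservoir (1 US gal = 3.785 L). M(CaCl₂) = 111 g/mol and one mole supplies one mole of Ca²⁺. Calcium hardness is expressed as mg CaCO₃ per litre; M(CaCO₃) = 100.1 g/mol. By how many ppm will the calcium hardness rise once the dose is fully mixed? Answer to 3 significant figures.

Volume: 162,000 US gal × 3.785 L/gal = 613,170 L.
Moles of Ca²⁺: 33,300 g ÷ 111 g/mol = 300 mol.
As CaCO₃: 300 mol × 100.1 g/mol = 30,030 g.
Rise: 30,030 g / 613,170 L × 1000 = 48.97 mg/L.

49.0 ppm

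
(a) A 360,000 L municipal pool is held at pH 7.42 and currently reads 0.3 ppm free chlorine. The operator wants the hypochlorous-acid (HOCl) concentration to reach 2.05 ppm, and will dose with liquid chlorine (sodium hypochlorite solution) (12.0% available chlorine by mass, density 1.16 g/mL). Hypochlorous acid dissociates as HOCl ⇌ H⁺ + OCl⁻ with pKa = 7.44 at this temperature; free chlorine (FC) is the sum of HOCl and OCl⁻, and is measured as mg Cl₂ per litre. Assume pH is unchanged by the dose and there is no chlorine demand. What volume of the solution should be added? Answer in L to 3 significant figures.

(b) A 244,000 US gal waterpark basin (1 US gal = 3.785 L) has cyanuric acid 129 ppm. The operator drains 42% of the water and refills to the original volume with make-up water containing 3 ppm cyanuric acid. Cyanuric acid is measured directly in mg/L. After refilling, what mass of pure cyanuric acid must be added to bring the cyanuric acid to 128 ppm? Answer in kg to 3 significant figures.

(a) [OCl⁻]/[HOCl] = 10^(pH − pKa) = 10^(7.42 − 7.44) = 0.955; fraction as HOCl = 1/(1 + 0.955) = 0.5115.
(a) Free chlorine required for 2.05 ppm HOCl: 2.05 / 0.5115 = 4.008 ppm.
(a) FC to add: 4.008 − 0.3 = 3.708 mg/L as Cl₂.
(a) Cl₂ equivalent: 3.708 mg/L × 360,000 L = 1335 g.
(a) Product at 12.0% available Cl: 1335 / 0.12 = 11,120 g.
(a) Volume: 11,120 g ÷ 1.16 g/mL = 9589 mL.

(b) Volume: 244,000 US gal × 3.785 L/gal = 923,540 L.
(b) After draining 42% and refilling: 129 × 0.58 + 3 × 0.42 = 76.08 ppm.
(b) Deficit to target: 128 − 76.08 = 51.92 mg/L.
(b) Mass: 51.92 mg/L × 923,540 L = 47,950 g cyanuric acid.

(a) 9.59 L; (b) 48.0 kg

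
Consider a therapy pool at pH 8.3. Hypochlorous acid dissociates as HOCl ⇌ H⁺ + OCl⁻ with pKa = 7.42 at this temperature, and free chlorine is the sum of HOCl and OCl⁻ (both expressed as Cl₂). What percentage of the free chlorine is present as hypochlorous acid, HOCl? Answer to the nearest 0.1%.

11.6%

[OCl⁻]/[HOCl] = 10^(pH − pKa) = 10^(8.3 − 7.42) = 10^0.88 = 7.586.
Fraction as HOCl = 1 / (1 + 7.586) = 0.1165.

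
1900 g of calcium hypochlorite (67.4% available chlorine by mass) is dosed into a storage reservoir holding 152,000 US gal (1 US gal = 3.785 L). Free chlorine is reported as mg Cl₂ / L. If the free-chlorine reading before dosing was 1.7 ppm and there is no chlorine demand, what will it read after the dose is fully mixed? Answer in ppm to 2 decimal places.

Volume: 152,000 US gal × 3.785 L/gal = 575,320 L.
Available chlorine delivered: 1900 g × 0.674 = 1281 g as Cl₂.
Concentration rise: 1281 g / 575,320 L = 2.226 mg/L = 2.23 ppm.
Final FC: 1.7 + 2.23 = 3.93 ppm.

3.93 ppm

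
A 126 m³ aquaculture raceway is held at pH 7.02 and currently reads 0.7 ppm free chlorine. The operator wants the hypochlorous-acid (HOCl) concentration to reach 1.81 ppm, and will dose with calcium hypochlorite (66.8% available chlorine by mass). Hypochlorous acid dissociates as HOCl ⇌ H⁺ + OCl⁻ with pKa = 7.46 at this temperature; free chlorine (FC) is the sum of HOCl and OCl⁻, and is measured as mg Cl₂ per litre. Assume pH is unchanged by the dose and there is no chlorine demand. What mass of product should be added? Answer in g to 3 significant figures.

333 g

Volume: 126 m³ = 126,000 L.
[OCl⁻]/[HOCl] = 10^(pH − pKa) = 10^(7.02 − 7.46) = 0.3631; fraction as HOCl = 1/(1 + 0.3631) = 0.7336.
Free chlorine required for 1.81 ppm HOCl: 1.81 / 0.7336 = 2.467 ppm.
FC to add: 2.467 − 0.7 = 1.767 mg/L as Cl₂.
Cl₂ equivalent: 1.767 mg/L × 126,000 L = 222.7 g.
Product at 66.8% available Cl: 222.7 / 0.668 = 333.3 g.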